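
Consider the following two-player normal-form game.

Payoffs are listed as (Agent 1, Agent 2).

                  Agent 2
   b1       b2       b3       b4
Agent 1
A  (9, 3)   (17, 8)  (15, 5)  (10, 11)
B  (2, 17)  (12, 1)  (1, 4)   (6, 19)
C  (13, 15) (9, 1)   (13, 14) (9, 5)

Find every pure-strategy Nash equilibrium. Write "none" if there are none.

The pure Nash equilibria are (A, b4) and (C, b1).

Agent 1 against b1: payoffs 9, 2, 13 → best response C.
Agent 1 against b2: payoffs 17, 12, 9 → best response A.
Agent 1 against b3: payoffs 15, 1, 13 → best response A.
Agent 1 against b4: payoffs 10, 6, 9 → best response A.
Agent 2 against A: payoffs 3, 8, 5, 11 → best response b4.
Agent 2 against B: payoffs 17, 1, 4, 19 → best response b4.
Agent 2 against C: payoffs 15, 1, 14, 5 → best response b1.
Mutual best responses: (A, b4); (C, b1).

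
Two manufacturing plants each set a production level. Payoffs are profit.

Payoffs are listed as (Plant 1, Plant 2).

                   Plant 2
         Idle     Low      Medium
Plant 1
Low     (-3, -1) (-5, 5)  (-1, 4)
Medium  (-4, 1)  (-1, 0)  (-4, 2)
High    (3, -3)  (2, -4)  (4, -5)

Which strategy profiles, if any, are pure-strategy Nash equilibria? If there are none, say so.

Mark each player's best response to every combination of opponents' strategies; a profile where every player is best-responding is a pure Nash equilibrium.
Plant 1 against Idle: payoffs -3, -4, 3 → best response High.
Plant 1 against Low: payoffs -5, -1, 2 → best response High.
Plant 1 against Medium: payoffs -1, -4, 4 → best response High.
Plant 2 against Low: payoffs -1, 5, 4 → best response Low.
Plant 2 against Medium: payoffs 1, 0, 2 → best response Medium.
Plant 2 against High: payoffs -3, -4, -5 → best response Idle.
Mutual best responses: (High, Idle).

Pure NE: (High, Idle)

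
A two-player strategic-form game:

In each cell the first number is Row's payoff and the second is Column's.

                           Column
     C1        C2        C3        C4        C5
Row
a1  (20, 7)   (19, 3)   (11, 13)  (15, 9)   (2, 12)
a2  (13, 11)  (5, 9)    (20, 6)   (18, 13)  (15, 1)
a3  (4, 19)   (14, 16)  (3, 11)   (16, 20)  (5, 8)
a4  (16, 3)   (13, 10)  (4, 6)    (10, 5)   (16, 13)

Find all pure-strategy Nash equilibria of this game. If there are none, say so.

Row against C1: payoffs 20, 13, 4, 16 → best response a1.
Row against C2: payoffs 19, 5, 14, 13 → best response a1.
Row against C3: payoffs 11, 20, 3, 4 → best response a2.
Row against C4: payoffs 15, 18, 16, 10 → best response a2.
Row against C5: payoffs 2, 15, 5, 16 → best response a4.
Column against a1: payoffs 7, 3, 13, 9, 12 → best response C3.
Column against a2: payoffs 11, 9, 6, 13, 1 → best response C4.
Column against a3: payoffs 19, 16, 11, 20, 8 → best response C4.
Column against a4: payoffs 3, 10, 6, 5, 13 → best response C5.
Mutual best responses: (a2, C4); (a4, C5).

Pure-strategy Nash equilibria: (a2, C4), (a4, C5)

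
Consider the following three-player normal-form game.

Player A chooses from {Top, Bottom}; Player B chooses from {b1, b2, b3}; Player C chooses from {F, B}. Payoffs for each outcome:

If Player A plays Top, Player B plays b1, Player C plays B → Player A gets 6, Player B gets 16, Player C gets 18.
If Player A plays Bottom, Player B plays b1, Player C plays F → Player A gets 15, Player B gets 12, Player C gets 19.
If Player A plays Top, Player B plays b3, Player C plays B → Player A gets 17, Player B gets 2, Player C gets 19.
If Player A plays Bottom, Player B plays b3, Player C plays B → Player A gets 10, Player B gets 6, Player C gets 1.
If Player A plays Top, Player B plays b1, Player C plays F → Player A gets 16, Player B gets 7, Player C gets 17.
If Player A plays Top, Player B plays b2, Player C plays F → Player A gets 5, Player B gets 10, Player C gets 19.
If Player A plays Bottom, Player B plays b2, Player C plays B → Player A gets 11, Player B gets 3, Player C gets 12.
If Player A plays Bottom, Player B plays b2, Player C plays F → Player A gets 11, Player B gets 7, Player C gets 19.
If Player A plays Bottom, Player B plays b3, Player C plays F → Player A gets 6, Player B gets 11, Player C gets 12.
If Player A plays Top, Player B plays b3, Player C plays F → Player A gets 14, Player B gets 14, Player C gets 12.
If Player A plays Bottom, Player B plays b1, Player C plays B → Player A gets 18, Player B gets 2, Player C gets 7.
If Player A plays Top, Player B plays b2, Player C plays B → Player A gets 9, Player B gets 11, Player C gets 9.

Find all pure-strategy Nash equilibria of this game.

none

Player A against (b1, F): payoffs 16, 15 → best response Top.
Player A against (b1, B): payoffs 6, 18 → best response Bottom.
Player A against (b2, F): payoffs 5, 11 → best response Bottom.
Player A against (b2, B): payoffs 9, 11 → best response Bottom.
Player A against (b3, F): payoffs 14, 6 → best response Top.
Player A against (b3, B): payoffs 17, 10 → best response Top.
Player B against (Top, F): payoffs 7, 10, 14 → best response b3.
Player B against (Top, B): payoffs 16, 11, 2 → best response b1.
Player B against (Bottom, F): payoffs 12, 7, 11 → best response b1.
Player B against (Bottom, B): payoffs 2, 3, 6 → best response b3.
Player C against (Top, b1): payoffs 17, 18 → best response B.
Player C against (Top, b2): payoffs 19, 9 → best response F.
Player C against (Top, b3): payoffs 12, 19 → best response B.
Player C against (Bottom, b1): payoffs 19, 7 → best response F.
Player C against (Bottom, b2): payoffs 19, 12 → best response F.
Player C against (Bottom, b3): payoffs 12, 1 → best response F.
No profile is a mutual best response for all players.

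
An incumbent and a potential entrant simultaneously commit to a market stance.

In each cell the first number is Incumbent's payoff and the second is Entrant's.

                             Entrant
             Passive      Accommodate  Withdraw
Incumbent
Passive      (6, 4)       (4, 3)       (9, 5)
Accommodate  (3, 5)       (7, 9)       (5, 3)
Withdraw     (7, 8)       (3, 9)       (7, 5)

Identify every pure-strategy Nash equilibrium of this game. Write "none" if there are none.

(Passive, Passive): Incumbent can switch to Withdraw (6 → 7). Not NE.
(Passive, Accommodate): Incumbent can switch to Accommodate (4 → 7). Not NE.
(Passive, Withdraw): Incumbent gets 9, best alternative 7; Entrant gets 5, best alternative 4. No profitable deviation — NE.
(Accommodate, Passive): Incumbent can switch to Passive (3 → 6). Not NE.
(Accommodate, Accommodate): Incumbent gets 7, best alternative 4; Entrant gets 9, best alternative 5. No profitable deviation — NE.
(Accommodate, Withdraw): Incumbent can switch to Passive (5 → 9). Not NE.
(Withdraw, Passive): Entrant can switch to Accommodate (8 → 9). Not NE.
(Withdraw, Accommodate): Incumbent can switch to Passive (3 → 4). Not NE.
(The remaining 1 profile has a profitable deviation by the same check.)

The pure Nash equilibria are (Passive, Withdraw), (Accommodate, Accommodate).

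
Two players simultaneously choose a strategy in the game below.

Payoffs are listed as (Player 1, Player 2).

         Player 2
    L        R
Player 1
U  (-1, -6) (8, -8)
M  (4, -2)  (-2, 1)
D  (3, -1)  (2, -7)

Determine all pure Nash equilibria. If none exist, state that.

For each player, find the best response to each opponent profile; mutual best responses are the pure NE.
Player 1 against L: payoffs -1, 4, 3 → best response M.
Player 1 against R: payoffs 8, -2, 2 → best response U.
Player 2 against U: payoffs -6, -8 → best response L.
Player 2 against M: payoffs -2, 1 → best response R.
Player 2 against D: payoffs -1, -7 → best response L.
No profile is a mutual best response for all players.

This game has no pure Nash equilibrium.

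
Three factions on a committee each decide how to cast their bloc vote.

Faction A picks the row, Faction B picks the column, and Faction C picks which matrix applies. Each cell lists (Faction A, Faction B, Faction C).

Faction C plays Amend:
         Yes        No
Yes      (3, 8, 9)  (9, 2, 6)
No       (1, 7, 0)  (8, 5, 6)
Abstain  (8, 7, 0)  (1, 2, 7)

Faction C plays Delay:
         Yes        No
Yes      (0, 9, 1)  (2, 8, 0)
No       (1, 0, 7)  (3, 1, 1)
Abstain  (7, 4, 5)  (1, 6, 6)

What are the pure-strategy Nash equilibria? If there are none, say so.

Faction A against (Yes, Amend): payoffs 3, 1, 8 → best response Abstain.
Faction A against (Yes, Delay): payoffs 0, 1, 7 → best response Abstain.
Faction A against (No, Amend): payoffs 9, 8, 1 → best response Yes.
Faction A against (No, Delay): payoffs 2, 3, 1 → best response No.
Faction B against (Yes, Amend): payoffs 8, 2 → best response Yes.
Faction B against (Yes, Delay): payoffs 9, 8 → best response Yes.
Faction B against (No, Amend): payoffs 7, 5 → best response Yes.
Faction B against (No, Delay): payoffs 0, 1 → best response No.
Faction B against (Abstain, Amend): payoffs 7, 2 → best response Yes.
Faction B against (Abstain, Delay): payoffs 4, 6 → best response No.
Faction C against (Yes, Yes): payoffs 9, 1 → best response Amend.
Faction C against (Yes, No): payoffs 6, 0 → best response Amend.
Faction C against (No, Yes): payoffs 0, 7 → best response Delay.
Faction C against (No, No): payoffs 6, 1 → best response Amend.
Faction C against (Abstain, Yes): payoffs 0, 5 → best response Delay.
Faction C against (Abstain, No): payoffs 7, 6 → best response Amend.
No profile is a mutual best response for all players.

This game has no pure Nash equilibrium.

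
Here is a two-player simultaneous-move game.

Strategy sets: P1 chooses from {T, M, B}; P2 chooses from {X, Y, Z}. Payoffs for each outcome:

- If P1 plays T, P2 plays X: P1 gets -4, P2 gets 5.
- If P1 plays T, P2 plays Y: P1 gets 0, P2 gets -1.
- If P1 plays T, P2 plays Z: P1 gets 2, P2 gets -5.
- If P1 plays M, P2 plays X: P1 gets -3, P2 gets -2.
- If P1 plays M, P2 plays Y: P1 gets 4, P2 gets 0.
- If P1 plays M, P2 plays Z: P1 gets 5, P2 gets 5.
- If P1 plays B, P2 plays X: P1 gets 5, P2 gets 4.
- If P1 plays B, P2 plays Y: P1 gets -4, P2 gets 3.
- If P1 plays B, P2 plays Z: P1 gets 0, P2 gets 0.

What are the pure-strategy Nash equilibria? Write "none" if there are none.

(T, X): P1 can switch to M (-4 → -3). Not NE.
(T, Y): P1 can switch to M (0 → 4). Not NE.
(T, Z): P1 can switch to M (2 → 5). Not NE.
(M, X): P1 can switch to B (-3 → 5). Not NE.
(M, Y): P2 can switch to Z (0 → 5). Not NE.
(M, Z): P1 gets 5, best alternative 2; P2 gets 5, best alternative 0. No profitable deviation — NE.
(B, X): P1 gets 5, best alternative -3; P2 gets 4, best alternative 3. No profitable deviation — NE.
(B, Y): P1 can switch to T (-4 → 0). Not NE.
(The remaining 1 profile has a profitable deviation by the same check.)

Pure-strategy Nash equilibria: (M, Z) and (B, X)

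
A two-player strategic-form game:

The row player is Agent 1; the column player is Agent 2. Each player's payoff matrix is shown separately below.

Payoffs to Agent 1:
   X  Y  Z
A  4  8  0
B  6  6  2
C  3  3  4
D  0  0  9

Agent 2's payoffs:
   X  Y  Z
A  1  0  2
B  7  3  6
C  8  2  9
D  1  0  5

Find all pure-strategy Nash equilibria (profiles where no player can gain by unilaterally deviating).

Pure-strategy Nash equilibria: (B, X) and (D, Z)

Mark each player's best response to every combination of opponents' strategies; a profile where every player is best-responding is a pure Nash equilibrium.
Agent 1 against X: payoffs 4, 6, 3, 0 → best response B.
Agent 1 against Y: payoffs 8, 6, 3, 0 → best response A.
Agent 1 against Z: payoffs 0, 2, 4, 9 → best response D.
Agent 2 against A: payoffs 1, 0, 2 → best response Z.
Agent 2 against B: payoffs 7, 3, 6 → best response X.
Agent 2 against C: payoffs 8, 2, 9 → best response Z.
Agent 2 against D: payoffs 1, 0, 5 → best response Z.
Mutual best responses: (B, X); (D, Z).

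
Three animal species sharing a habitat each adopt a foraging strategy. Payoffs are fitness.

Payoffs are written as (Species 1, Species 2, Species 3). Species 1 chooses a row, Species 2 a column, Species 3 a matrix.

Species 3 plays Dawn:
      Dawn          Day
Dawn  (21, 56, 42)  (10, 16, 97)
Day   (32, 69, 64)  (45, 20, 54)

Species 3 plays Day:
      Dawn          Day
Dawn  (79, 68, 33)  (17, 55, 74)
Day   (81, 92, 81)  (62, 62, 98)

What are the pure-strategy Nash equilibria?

Mark each player's best response to every combination of opponents' strategies; a profile where every player is best-responding is a pure Nash equilibrium.
Species 1 against (Dawn, Dawn): payoffs 21, 32 → best response Day.
Species 1 against (Dawn, Day): payoffs 79, 81 → best response Day.
Species 1 against (Day, Dawn): payoffs 10, 45 → best response Day.
Species 1 against (Day, Day): payoffs 17, 62 → best response Day.
Species 2 against (Dawn, Dawn): payoffs 56, 16 → best response Dawn.
Species 2 against (Dawn, Day): payoffs 68, 55 → best response Dawn.
Species 2 against (Day, Dawn): payoffs 69, 20 → best response Dawn.
Species 2 against (Day, Day): payoffs 92, 62 → best response Dawn.
Species 3 against (Dawn, Dawn): payoffs 42, 33 → best response Dawn.
Species 3 against (Dawn, Day): payoffs 97, 74 → best response Dawn.
Species 3 against (Day, Dawn): payoffs 64, 81 → best response Day.
Species 3 against (Day, Day): payoffs 54, 98 → best response Day.
Mutual best responses: (Day, Dawn, Day).

Pure NE: (Day, Dawn, Day)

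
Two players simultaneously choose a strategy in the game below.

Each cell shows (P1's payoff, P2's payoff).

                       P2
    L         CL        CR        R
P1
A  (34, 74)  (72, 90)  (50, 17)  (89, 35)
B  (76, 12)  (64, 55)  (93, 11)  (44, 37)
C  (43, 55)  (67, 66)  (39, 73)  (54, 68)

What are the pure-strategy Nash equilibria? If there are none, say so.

The unique pure-strategy Nash equilibrium is (A, CL).

P1 against L: payoffs 34, 76, 43 → best response B.
P1 against CL: payoffs 72, 64, 67 → best response A.
P1 against CR: payoffs 50, 93, 39 → best response B.
P1 against R: payoffs 89, 44, 54 → best response A.
P2 against A: payoffs 74, 90, 17, 35 → best response CL.
P2 against B: payoffs 12, 55, 11, 37 → best response CL.
P2 against C: payoffs 55, 66, 73, 68 → best response CR.
Mutual best responses: (A, CL).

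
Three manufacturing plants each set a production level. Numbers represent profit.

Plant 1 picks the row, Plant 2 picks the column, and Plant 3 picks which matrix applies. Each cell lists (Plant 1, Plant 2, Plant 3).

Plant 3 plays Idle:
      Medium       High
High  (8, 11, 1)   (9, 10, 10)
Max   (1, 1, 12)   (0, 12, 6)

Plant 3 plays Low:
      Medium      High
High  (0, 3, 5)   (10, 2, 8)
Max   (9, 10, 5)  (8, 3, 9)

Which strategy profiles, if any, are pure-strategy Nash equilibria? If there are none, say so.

none

Plant 1 against (Medium, Idle): payoffs 8, 1 → best response High.
Plant 1 against (Medium, Low): payoffs 0, 9 → best response Max.
Plant 1 against (High, Idle): payoffs 9, 0 → best response High.
Plant 1 against (High, Low): payoffs 10, 8 → best response High.
Plant 2 against (High, Idle): payoffs 11, 10 → best response Medium.
Plant 2 against (High, Low): payoffs 3, 2 → best response Medium.
Plant 2 against (Max, Idle): payoffs 1, 12 → best response High.
Plant 2 against (Max, Low): payoffs 10, 3 → best response Medium.
Plant 3 against (High, Medium): payoffs 1, 5 → best response Low.
Plant 3 against (High, High): payoffs 10, 8 → best response Idle.
Plant 3 against (Max, Medium): payoffs 12, 5 → best response Idle.
Plant 3 against (Max, High): payoffs 6, 9 → best response Low.
No profile is a mutual best response for all players.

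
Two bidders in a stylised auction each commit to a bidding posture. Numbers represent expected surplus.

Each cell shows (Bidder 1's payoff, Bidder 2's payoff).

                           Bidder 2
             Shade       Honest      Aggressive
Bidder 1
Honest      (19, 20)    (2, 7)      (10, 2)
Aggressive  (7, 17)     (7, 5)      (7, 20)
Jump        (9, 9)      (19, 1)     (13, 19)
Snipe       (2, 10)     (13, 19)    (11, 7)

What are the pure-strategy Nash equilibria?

For each player, find the best response to each opponent profile; mutual best responses are the pure NE.
Bidder 1 against Shade: payoffs 19, 7, 9, 2 → best response Honest.
Bidder 1 against Honest: payoffs 2, 7, 19, 13 → best response Jump.
Bidder 1 against Aggressive: payoffs 10, 7, 13, 11 → best response Jump.
Bidder 2 against Honest: payoffs 20, 7, 2 → best response Shade.
Bidder 2 against Aggressive: payoffs 17, 5, 20 → best response Aggressive.
Bidder 2 against Jump: payoffs 9, 1, 19 → best response Aggressive.
Bidder 2 against Snipe: payoffs 10, 19, 7 → best response Honest.
Mutual best responses: (Honest, Shade); (Jump, Aggressive).

(Honest, Shade); (Jump, Aggressive)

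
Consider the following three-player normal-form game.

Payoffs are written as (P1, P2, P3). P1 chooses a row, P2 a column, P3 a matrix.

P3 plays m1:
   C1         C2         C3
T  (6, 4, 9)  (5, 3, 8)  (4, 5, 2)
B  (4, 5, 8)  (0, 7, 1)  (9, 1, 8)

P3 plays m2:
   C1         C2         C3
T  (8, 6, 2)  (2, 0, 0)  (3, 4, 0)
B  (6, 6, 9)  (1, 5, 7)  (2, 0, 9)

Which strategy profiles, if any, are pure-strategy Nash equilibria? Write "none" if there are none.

There is no pure-strategy Nash equilibrium.

Check each profile: it is a Nash equilibrium iff no player can strictly gain by switching unilaterally.
(T, C1, m1): P2 can switch to C3 (4 → 5). Not NE.
(T, C1, m2): P3 can switch to m1 (2 → 9). Not NE.
(T, C2, m1): P2 can switch to C1 (3 → 4). Not NE.
(T, C2, m2): P2 can switch to C1 (0 → 6). Not NE.
(T, C3, m1): P1 can switch to B (4 → 9). Not NE.
(T, C3, m2): P2 can switch to C1 (4 → 6). Not NE.
(B, C1, m1): P1 can switch to T (4 → 6). Not NE.
(B, C1, m2): P1 can switch to T (6 → 8). Not NE.
(B, C2, m1): P1 can switch to T (0 → 5). Not NE.
(B, C2, m2): P1 can switch to T (1 → 2). Not NE.
(The remaining 2 profiles each have a profitable deviation by the same check.)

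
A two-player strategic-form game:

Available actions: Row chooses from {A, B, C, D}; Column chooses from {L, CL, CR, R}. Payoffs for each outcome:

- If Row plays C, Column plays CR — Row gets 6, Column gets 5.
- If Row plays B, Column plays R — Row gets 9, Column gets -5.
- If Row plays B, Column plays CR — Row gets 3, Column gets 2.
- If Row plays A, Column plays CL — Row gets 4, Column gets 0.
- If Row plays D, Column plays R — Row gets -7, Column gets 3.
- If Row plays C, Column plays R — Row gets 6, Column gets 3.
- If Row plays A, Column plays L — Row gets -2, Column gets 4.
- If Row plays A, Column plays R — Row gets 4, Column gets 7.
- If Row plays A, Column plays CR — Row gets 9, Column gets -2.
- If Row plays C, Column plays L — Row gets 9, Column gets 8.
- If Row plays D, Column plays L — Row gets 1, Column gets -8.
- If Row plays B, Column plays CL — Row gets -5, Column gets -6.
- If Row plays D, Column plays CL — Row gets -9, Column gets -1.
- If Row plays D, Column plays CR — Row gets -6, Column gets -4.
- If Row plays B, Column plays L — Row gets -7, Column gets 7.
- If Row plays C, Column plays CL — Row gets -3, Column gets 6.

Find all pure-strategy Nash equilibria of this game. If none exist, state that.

The unique pure-strategy Nash equilibrium is (C, L).

Row against L: payoffs -2, -7, 9, 1 → best response C.
Row against CL: payoffs 4, -5, -3, -9 → best response A.
Row against CR: payoffs 9, 3, 6, -6 → best response A.
Row against R: payoffs 4, 9, 6, -7 → best response B.
Column against A: payoffs 4, 0, -2, 7 → best response R.
Column against B: payoffs 7, -6, 2, -5 → best response L.
Column against C: payoffs 8, 6, 5, 3 → best response L.
Column against D: payoffs -8, -1, -4, 3 → best response R.
Mutual best responses: (C, L).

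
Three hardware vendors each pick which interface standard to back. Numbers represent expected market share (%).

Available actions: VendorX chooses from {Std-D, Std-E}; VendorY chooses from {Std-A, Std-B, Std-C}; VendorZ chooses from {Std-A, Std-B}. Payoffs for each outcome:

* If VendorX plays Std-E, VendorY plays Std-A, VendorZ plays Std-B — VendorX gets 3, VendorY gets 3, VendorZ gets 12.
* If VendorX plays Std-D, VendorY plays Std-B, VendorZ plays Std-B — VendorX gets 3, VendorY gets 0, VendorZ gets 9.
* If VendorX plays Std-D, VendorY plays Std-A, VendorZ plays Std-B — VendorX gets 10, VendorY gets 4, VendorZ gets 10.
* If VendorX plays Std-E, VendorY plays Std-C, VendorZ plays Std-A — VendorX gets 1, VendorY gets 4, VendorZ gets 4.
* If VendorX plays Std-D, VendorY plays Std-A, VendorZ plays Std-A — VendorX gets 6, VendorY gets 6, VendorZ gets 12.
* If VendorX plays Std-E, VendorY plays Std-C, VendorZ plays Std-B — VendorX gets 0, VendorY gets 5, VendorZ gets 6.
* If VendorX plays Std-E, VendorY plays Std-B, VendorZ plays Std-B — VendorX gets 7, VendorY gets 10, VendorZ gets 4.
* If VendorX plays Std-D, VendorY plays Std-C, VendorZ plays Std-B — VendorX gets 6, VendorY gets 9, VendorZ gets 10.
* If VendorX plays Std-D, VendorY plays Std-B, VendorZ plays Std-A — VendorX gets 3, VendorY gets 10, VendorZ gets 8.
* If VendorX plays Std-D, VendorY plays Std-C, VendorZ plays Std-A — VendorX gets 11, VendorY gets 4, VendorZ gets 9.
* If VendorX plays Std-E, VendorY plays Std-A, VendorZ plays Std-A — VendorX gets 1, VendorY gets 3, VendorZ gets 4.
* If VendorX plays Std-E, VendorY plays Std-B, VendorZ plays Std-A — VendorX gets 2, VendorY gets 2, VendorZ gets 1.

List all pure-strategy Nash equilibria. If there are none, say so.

(Std-D, Std-C, Std-B); (Std-E, Std-B, Std-B)

Mark each player's best response to every combination of opponents' strategies; a profile where every player is best-responding is a pure Nash equilibrium.
VendorX against (Std-A, Std-A): payoffs 6, 1 → best response Std-D.
VendorX against (Std-A, Std-B): payoffs 10, 3 → best response Std-D.
VendorX against (Std-B, Std-A): payoffs 3, 2 → best response Std-D.
VendorX against (Std-B, Std-B): payoffs 3, 7 → best response Std-E.
VendorX against (Std-C, Std-A): payoffs 11, 1 → best response Std-D.
VendorX against (Std-C, Std-B): payoffs 6, 0 → best response Std-D.
VendorY against (Std-D, Std-A): payoffs 6, 10, 4 → best response Std-B.
VendorY against (Std-D, Std-B): payoffs 4, 0, 9 → best response Std-C.
VendorY against (Std-E, Std-A): payoffs 3, 2, 4 → best response Std-C.
VendorY against (Std-E, Std-B): payoffs 3, 10, 5 → best response Std-B.
VendorZ against (Std-D, Std-A): payoffs 12, 10 → best response Std-A.
VendorZ against (Std-D, Std-B): payoffs 8, 9 → best response Std-B.
VendorZ against (Std-D, Std-C): payoffs 9, 10 → best response Std-B.
VendorZ against (Std-E, Std-A): payoffs 4, 12 → best response Std-B.
VendorZ against (Std-E, Std-B): payoffs 1, 4 → best response Std-B.
VendorZ against (Std-E, Std-C): payoffs 4, 6 → best response Std-B.
Mutual best responses: (Std-D, Std-C, Std-B); (Std-E, Std-B, Std-B).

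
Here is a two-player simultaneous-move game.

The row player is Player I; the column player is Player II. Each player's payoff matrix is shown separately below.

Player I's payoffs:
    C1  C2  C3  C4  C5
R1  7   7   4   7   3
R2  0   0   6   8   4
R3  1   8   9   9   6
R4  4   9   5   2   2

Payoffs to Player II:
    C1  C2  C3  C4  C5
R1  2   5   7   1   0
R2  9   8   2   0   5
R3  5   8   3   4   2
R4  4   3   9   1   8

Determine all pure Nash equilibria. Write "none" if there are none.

Player I against C1: payoffs 7, 0, 1, 4 → best response R1.
Player I against C2: payoffs 7, 0, 8, 9 → best response R4.
Player I against C3: payoffs 4, 6, 9, 5 → best response R3.
Player I against C4: payoffs 7, 8, 9, 2 → best response R3.
Player I against C5: payoffs 3, 4, 6, 2 → best response R3.
Player II against R1: payoffs 2, 5, 7, 1, 0 → best response C3.
Player II against R2: payoffs 9, 8, 2, 0, 5 → best response C1.
Player II against R3: payoffs 5, 8, 3, 4, 2 → best response C2.
Player II against R4: payoffs 4, 3, 9, 1, 8 → best response C3.
No profile is a mutual best response for all players.

none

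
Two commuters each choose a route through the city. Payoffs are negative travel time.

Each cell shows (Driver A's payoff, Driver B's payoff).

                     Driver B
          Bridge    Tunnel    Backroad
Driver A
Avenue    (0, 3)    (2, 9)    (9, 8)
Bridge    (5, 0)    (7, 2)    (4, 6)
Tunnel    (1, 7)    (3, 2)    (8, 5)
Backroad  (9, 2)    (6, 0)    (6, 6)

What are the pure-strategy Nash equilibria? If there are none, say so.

Check each profile: it is a Nash equilibrium iff no player can strictly gain by switching unilaterally.
(Avenue, Bridge): Driver A can switch to Bridge (0 → 5). Not NE.
(Avenue, Tunnel): Driver A can switch to Bridge (2 → 7). Not NE.
(Avenue, Backroad): Driver B can switch to Tunnel (8 → 9). Not NE.
(Bridge, Bridge): Driver A can switch to Backroad (5 → 9). Not NE.
(Bridge, Tunnel): Driver B can switch to Backroad (2 → 6). Not NE.
(Bridge, Backroad): Driver A can switch to Avenue (4 → 9). Not NE.
(Tunnel, Bridge): Driver A can switch to Bridge (1 → 5). Not NE.
(Tunnel, Tunnel): Driver A can switch to Bridge (3 → 7). Not NE.
(Tunnel, Backroad): Driver A can switch to Avenue (8 → 9). Not NE.
(Backroad, Bridge): Driver B can switch to Backroad (2 → 6). Not NE.
(Backroad, Tunnel): Driver A can switch to Bridge (6 → 7). Not NE.
(Backroad, Backroad): Driver A can switch to Avenue (6 → 9). Not NE.

none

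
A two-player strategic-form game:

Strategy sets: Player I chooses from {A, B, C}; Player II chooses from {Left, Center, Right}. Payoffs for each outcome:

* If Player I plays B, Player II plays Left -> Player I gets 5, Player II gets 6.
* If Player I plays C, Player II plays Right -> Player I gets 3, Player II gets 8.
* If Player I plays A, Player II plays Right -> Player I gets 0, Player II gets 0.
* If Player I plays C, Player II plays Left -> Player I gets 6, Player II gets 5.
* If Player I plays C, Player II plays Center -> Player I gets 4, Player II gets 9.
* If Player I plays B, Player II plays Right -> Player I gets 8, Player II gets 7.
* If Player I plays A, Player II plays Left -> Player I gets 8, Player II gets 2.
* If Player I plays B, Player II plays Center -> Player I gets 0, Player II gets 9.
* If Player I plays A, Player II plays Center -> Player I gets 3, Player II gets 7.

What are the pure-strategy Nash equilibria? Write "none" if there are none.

Pure NE: (C, Center)

Mark each player's best response to every combination of opponents' strategies; a profile where every player is best-responding is a pure Nash equilibrium.
Player I against Left: payoffs 8, 5, 6 → best response A.
Player I against Center: payoffs 3, 0, 4 → best response C.
Player I against Right: payoffs 0, 8, 3 → best response B.
Player II against A: payoffs 2, 7, 0 → best response Center.
Player II against B: payoffs 6, 9, 7 → best response Center.
Player II against C: payoffs 5, 9, 8 → best response Center.
Mutual best responses: (C, Center).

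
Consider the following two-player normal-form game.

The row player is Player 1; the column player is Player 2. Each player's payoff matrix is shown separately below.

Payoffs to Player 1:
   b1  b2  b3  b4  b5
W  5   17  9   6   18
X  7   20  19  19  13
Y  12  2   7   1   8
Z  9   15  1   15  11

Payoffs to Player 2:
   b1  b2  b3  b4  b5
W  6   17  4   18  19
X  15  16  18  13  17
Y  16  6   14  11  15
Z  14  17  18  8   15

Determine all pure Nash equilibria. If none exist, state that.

Player 1 against b1: payoffs 5, 7, 12, 9 → best response Y.
Player 1 against b2: payoffs 17, 20, 2, 15 → best response X.
Player 1 against b3: payoffs 9, 19, 7, 1 → best response X.
Player 1 against b4: payoffs 6, 19, 1, 15 → best response X.
Player 1 against b5: payoffs 18, 13, 8, 11 → best response W.
Player 2 against W: payoffs 6, 17, 4, 18, 19 → best response b5.
Player 2 against X: payoffs 15, 16, 18, 13, 17 → best response b3.
Player 2 against Y: payoffs 16, 6, 14, 11, 15 → best response b1.
Player 2 against Z: payoffs 14, 17, 18, 8, 15 → best response b3.
Mutual best responses: (W, b5); (X, b3); (Y, b1).

The pure Nash equilibria are (W, b5), (X, b3), (Y, b1).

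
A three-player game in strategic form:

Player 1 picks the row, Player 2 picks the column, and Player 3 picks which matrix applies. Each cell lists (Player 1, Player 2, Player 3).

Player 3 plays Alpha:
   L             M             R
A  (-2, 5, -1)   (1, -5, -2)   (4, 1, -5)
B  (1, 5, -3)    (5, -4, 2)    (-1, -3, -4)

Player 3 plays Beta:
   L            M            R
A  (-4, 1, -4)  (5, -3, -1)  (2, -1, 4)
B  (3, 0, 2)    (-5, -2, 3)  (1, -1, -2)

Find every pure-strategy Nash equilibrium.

Pure NE: (B, L, Beta)

Player 1 against (L, Alpha): payoffs -2, 1 → best response B.
Player 1 against (L, Beta): payoffs -4, 3 → best response B.
Player 1 against (M, Alpha): payoffs 1, 5 → best response B.
Player 1 against (M, Beta): payoffs 5, -5 → best response A.
Player 1 against (R, Alpha): payoffs 4, -1 → best response A.
Player 1 against (R, Beta): payoffs 2, 1 → best response A.
Player 2 against (A, Alpha): payoffs 5, -5, 1 → best response L.
Player 2 against (A, Beta): payoffs 1, -3, -1 → best response L.
Player 2 against (B, Alpha): payoffs 5, -4, -3 → best response L.
Player 2 against (B, Beta): payoffs 0, -2, -1 → best response L.
Player 3 against (A, L): payoffs -1, -4 → best response Alpha.
Player 3 against (A, M): payoffs -2, -1 → best response Beta.
Player 3 against (A, R): payoffs -5, 4 → best response Beta.
Player 3 against (B, L): payoffs -3, 2 → best response Beta.
Player 3 against (B, M): payoffs 2, 3 → best response Beta.
Player 3 against (B, R): payoffs -4, -2 → best response Beta.
Mutual best responses: (B, L, Beta).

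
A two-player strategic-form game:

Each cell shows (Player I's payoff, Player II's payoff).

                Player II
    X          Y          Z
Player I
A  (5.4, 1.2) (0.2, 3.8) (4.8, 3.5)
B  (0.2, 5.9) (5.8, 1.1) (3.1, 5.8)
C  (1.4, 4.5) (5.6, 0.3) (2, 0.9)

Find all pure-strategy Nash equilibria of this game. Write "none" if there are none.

This game has no pure Nash equilibrium.

For each strategy profile, look for a profitable unilateral deviation.
(A, X): Player II can switch to Y (1.2 → 3.8). Not NE.
(A, Y): Player I can switch to B (0.2 → 5.8). Not NE.
(A, Z): Player II can switch to Y (3.5 → 3.8). Not NE.
(B, X): Player I can switch to A (0.2 → 5.4). Not NE.
(B, Y): Player II can switch to X (1.1 → 5.9). Not NE.
(B, Z): Player I can switch to A (3.1 → 4.8). Not NE.
(C, X): Player I can switch to A (1.4 → 5.4). Not NE.
(C, Y): Player I can switch to B (5.6 → 5.8). Not NE.
(C, Z): Player I can switch to A (2 → 4.8). Not NE.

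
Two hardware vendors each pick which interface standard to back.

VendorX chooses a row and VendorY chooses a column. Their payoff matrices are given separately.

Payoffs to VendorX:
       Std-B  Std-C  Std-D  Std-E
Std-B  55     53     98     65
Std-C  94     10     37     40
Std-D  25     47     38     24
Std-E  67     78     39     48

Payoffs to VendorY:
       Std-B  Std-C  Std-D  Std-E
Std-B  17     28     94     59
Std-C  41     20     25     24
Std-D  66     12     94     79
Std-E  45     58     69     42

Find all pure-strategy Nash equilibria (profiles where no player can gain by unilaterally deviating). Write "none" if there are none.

Pure-strategy Nash equilibria: (Std-B, Std-D) and (Std-C, Std-B)

For each player, find the best response to each opponent profile; mutual best responses are the pure NE.
VendorX against Std-B: payoffs 55, 94, 25, 67 → best response Std-C.
VendorX against Std-C: payoffs 53, 10, 47, 78 → best response Std-E.
VendorX against Std-D: payoffs 98, 37, 38, 39 → best response Std-B.
VendorX against Std-E: payoffs 65, 40, 24, 48 → best response Std-B.
VendorY against Std-B: payoffs 17, 28, 94, 59 → best response Std-D.
VendorY against Std-C: payoffs 41, 20, 25, 24 → best response Std-B.
VendorY against Std-D: payoffs 66, 12, 94, 79 → best response Std-D.
VendorY against Std-E: payoffs 45, 58, 69, 42 → best response Std-D.
Mutual best responses: (Std-B, Std-D); (Std-C, Std-B).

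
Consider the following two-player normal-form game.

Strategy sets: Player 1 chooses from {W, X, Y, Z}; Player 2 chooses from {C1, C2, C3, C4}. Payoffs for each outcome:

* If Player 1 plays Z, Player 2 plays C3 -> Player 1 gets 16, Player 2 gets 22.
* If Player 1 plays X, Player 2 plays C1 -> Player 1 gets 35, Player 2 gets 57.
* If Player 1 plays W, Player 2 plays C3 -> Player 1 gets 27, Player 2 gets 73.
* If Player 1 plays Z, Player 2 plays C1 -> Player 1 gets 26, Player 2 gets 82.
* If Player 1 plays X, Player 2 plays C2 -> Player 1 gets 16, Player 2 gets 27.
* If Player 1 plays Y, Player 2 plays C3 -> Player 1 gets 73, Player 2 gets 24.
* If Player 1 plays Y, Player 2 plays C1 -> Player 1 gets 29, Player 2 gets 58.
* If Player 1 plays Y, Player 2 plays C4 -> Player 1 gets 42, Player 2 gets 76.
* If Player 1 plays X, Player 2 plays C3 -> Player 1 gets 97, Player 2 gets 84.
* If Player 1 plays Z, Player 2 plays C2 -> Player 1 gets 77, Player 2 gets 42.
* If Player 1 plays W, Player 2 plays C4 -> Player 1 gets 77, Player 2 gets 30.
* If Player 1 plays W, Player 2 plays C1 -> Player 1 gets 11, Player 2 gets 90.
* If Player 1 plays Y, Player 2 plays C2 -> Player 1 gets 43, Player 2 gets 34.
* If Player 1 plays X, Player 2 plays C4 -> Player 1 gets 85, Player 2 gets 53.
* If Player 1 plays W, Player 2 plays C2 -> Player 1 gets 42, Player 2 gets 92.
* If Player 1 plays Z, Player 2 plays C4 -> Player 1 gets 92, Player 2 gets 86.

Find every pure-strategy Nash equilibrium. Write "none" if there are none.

Mark each player's best response to every combination of opponents' strategies; a profile where every player is best-responding is a pure Nash equilibrium.
Player 1 against C1: payoffs 11, 35, 29, 26 → best response X.
Player 1 against C2: payoffs 42, 16, 43, 77 → best response Z.
Player 1 against C3: payoffs 27, 97, 73, 16 → best response X.
Player 1 against C4: payoffs 77, 85, 42, 92 → best response Z.
Player 2 against W: payoffs 90, 92, 73, 30 → best response C2.
Player 2 against X: payoffs 57, 27, 84, 53 → best response C3.
Player 2 against Y: payoffs 58, 34, 24, 76 → best response C4.
Player 2 against Z: payoffs 82, 42, 22, 86 → best response C4.
Mutual best responses: (X, C3); (Z, C4).

The pure Nash equilibria are (X, C3), (Z, C4).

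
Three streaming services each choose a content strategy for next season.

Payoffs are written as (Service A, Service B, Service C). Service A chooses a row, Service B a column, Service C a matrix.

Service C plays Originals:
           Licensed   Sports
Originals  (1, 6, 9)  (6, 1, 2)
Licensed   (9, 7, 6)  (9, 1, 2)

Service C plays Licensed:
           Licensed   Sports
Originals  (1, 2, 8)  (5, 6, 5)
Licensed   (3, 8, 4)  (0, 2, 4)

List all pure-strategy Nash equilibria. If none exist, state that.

The pure Nash equilibria are (Originals, Sports, Licensed) and (Licensed, Licensed, Originals).

(Originals, Licensed, Originals): Service A can switch to Licensed (1 → 9). Not NE.
(Originals, Licensed, Licensed): Service A can switch to Licensed (1 → 3). Not NE.
(Originals, Sports, Originals): Service A can switch to Licensed (6 → 9). Not NE.
(Originals, Sports, Licensed): Service A gets 5, best alternative 0; Service B gets 6, best alternative 2; Service C gets 5, best alternative 2. No profitable deviation — NE.
(Licensed, Licensed, Originals): Service A gets 9, best alternative 1; Service B gets 7, best alternative 1; Service C gets 6, best alternative 4. No profitable deviation — NE.
(Licensed, Licensed, Licensed): Service C can switch to Originals (4 → 6). Not NE.
(Licensed, Sports, Originals): Service B can switch to Licensed (1 → 7). Not NE.
(Licensed, Sports, Licensed): Service A can switch to Originals (0 → 5). Not NE.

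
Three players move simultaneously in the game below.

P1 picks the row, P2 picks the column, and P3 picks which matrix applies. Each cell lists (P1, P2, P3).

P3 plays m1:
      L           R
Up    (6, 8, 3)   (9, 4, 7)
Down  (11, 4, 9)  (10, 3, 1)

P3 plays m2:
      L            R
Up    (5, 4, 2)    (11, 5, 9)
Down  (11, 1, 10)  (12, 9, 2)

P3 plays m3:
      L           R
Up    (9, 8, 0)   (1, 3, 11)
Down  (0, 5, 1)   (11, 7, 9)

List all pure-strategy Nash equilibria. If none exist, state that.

(Up, L, m1): P1 can switch to Down (6 → 11). Not NE.
(Up, L, m2): P1 can switch to Down (5 → 11). Not NE.
(Up, L, m3): P3 can switch to m1 (0 → 3). Not NE.
(Up, R, m1): P1 can switch to Down (9 → 10). Not NE.
(Up, R, m2): P1 can switch to Down (11 → 12). Not NE.
(Up, R, m3): P1 can switch to Down (1 → 11). Not NE.
(Down, R, m3): P1 gets 11, best alternative 1; P2 gets 7, best alternative 5; P3 gets 9, best alternative 2. No profitable deviation — NE.
(The remaining 5 profiles each have a profitable deviation by the same check.)

The unique pure-strategy Nash equilibrium is (Down, R, m3).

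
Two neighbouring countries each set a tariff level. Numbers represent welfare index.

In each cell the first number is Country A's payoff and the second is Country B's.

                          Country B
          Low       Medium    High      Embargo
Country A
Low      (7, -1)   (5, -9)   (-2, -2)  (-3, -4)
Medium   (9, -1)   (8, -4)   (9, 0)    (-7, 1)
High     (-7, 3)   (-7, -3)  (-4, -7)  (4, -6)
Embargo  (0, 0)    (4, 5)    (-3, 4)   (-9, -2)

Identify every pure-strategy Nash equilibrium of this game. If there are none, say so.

Country A against Low: payoffs 7, 9, -7, 0 → best response Medium.
Country A against Medium: payoffs 5, 8, -7, 4 → best response Medium.
Country A against High: payoffs -2, 9, -4, -3 → best response Medium.
Country A against Embargo: payoffs -3, -7, 4, -9 → best response High.
Country B against Low: payoffs -1, -9, -2, -4 → best response Low.
Country B against Medium: payoffs -1, -4, 0, 1 → best response Embargo.
Country B against High: payoffs 3, -3, -7, -6 → best response Low.
Country B against Embargo: payoffs 0, 5, 4, -2 → best response Medium.
No profile is a mutual best response for all players.

This game has no pure Nash equilibrium.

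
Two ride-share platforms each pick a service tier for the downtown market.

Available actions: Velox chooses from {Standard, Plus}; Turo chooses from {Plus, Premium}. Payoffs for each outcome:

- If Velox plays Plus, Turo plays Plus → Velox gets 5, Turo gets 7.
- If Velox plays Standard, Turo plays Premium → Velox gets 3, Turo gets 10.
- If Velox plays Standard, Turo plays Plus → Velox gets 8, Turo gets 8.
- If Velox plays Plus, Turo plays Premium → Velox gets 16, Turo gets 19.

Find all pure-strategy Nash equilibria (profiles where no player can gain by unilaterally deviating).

(Plus, Premium)

Check each profile: it is a Nash equilibrium iff no player can strictly gain by switching unilaterally.
(Standard, Plus): Turo can switch to Premium (8 → 10). Not NE.
(Standard, Premium): Velox can switch to Plus (3 → 16). Not NE.
(Plus, Plus): Velox can switch to Standard (5 → 8). Not NE.
(Plus, Premium): Velox gets 16, best alternative 3; Turo gets 19, best alternative 7. No profitable deviation — NE.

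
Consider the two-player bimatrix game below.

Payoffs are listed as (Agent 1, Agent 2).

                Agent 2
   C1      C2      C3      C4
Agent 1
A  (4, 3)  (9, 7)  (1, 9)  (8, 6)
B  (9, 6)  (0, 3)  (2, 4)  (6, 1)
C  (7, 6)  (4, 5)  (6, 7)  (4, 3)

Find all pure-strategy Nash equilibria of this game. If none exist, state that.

(B, C1) and (C, C3)

Agent 1 against C1: payoffs 4, 9, 7 → best response B.
Agent 1 against C2: payoffs 9, 0, 4 → best response A.
Agent 1 against C3: payoffs 1, 2, 6 → best response C.
Agent 1 against C4: payoffs 8, 6, 4 → best response A.
Agent 2 against A: payoffs 3, 7, 9, 6 → best response C3.
Agent 2 against B: payoffs 6, 3, 4, 1 → best response C1.
Agent 2 against C: payoffs 6, 5, 7, 3 → best response C3.
Mutual best responses: (B, C1); (C, C3).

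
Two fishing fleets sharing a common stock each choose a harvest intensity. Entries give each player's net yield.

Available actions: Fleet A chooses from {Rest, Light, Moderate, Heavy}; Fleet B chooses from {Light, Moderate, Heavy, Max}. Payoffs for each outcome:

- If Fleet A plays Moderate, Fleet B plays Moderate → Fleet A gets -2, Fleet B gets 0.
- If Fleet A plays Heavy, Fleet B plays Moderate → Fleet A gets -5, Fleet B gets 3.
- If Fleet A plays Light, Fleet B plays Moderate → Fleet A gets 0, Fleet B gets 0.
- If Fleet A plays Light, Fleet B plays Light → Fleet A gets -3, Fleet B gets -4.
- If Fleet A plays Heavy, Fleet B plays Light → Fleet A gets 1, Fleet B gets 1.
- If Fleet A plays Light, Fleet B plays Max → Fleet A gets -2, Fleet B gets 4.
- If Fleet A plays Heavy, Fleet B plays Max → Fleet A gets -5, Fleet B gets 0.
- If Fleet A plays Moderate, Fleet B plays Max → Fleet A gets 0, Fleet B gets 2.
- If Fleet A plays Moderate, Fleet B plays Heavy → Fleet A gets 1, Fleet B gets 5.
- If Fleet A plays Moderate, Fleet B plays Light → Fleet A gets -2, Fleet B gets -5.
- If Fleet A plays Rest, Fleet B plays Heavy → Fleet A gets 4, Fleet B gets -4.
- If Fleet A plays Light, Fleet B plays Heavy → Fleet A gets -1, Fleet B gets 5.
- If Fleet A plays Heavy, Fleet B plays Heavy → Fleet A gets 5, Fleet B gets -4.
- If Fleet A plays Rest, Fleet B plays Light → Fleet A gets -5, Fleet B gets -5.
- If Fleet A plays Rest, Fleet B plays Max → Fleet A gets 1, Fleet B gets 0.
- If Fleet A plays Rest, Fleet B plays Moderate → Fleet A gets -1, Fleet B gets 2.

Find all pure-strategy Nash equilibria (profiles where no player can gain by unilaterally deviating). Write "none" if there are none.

No pure-strategy Nash equilibrium.

For each player, find the best response to each opponent profile; mutual best responses are the pure NE.
Fleet A against Light: payoffs -5, -3, -2, 1 → best response Heavy.
Fleet A against Moderate: payoffs -1, 0, -2, -5 → best response Light.
Fleet A against Heavy: payoffs 4, -1, 1, 5 → best response Heavy.
Fleet A against Max: payoffs 1, -2, 0, -5 → best response Rest.
Fleet B against Rest: payoffs -5, 2, -4, 0 → best response Moderate.
Fleet B against Light: payoffs -4, 0, 5, 4 → best response Heavy.
Fleet B against Moderate: payoffs -5, 0, 5, 2 → best response Heavy.
Fleet B against Heavy: payoffs 1, 3, -4, 0 → best response Moderate.
No profile is a mutual best response for all players.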